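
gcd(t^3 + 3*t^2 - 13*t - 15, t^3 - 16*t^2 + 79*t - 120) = t - 3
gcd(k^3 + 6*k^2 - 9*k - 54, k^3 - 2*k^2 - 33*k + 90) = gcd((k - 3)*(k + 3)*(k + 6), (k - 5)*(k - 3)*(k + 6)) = k^2 + 3*k - 18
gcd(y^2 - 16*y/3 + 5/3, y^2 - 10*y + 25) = y - 5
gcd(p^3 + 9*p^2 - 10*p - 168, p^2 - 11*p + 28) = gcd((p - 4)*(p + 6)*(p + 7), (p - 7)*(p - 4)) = p - 4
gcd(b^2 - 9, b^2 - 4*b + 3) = b - 3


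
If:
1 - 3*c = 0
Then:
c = 1/3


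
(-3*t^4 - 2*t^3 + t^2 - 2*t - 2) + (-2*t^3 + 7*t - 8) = -3*t^4 - 4*t^3 + t^2 + 5*t - 10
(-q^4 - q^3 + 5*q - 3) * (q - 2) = -q^5 + q^4 + 2*q^3 + 5*q^2 - 13*q + 6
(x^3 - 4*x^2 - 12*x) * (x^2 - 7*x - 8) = x^5 - 11*x^4 + 8*x^3 + 116*x^2 + 96*x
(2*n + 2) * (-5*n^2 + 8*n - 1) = -10*n^3 + 6*n^2 + 14*n - 2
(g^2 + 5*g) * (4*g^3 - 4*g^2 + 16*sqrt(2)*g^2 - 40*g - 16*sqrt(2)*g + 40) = 4*g^5 + 16*g^4 + 16*sqrt(2)*g^4 - 60*g^3 + 64*sqrt(2)*g^3 - 160*g^2 - 80*sqrt(2)*g^2 + 200*g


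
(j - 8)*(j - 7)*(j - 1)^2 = j^4 - 17*j^3 + 87*j^2 - 127*j + 56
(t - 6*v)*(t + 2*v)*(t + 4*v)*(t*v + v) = t^4*v + t^3*v - 28*t^2*v^3 - 48*t*v^4 - 28*t*v^3 - 48*v^4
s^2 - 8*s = s*(s - 8)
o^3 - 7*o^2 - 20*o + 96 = (o - 8)*(o - 3)*(o + 4)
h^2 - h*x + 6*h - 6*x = (h + 6)*(h - x)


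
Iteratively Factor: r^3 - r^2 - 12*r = (r + 3)*(r^2 - 4*r) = (r - 4)*(r + 3)*(r)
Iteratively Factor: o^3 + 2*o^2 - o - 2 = (o + 1)*(o^2 + o - 2) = (o - 1)*(o + 1)*(o + 2)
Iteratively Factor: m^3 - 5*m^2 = (m)*(m^2 - 5*m) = m^2*(m - 5)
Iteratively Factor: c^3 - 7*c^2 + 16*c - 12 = (c - 3)*(c^2 - 4*c + 4) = (c - 3)*(c - 2)*(c - 2)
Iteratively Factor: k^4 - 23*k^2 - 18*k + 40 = (k - 1)*(k^3 + k^2 - 22*k - 40) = (k - 5)*(k - 1)*(k^2 + 6*k + 8) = (k - 5)*(k - 1)*(k + 2)*(k + 4)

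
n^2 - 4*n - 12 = (n - 6)*(n + 2)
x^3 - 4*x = x*(x - 2)*(x + 2)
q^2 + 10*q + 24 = (q + 4)*(q + 6)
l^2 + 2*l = l*(l + 2)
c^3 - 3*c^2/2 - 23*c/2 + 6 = (c - 4)*(c - 1/2)*(c + 3)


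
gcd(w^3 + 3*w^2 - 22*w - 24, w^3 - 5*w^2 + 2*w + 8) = w^2 - 3*w - 4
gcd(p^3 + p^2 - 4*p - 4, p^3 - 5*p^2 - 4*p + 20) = p^2 - 4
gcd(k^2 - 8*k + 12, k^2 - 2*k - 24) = k - 6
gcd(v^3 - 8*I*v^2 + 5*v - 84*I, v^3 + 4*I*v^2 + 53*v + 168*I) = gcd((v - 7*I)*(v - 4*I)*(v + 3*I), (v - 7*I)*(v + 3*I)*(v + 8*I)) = v^2 - 4*I*v + 21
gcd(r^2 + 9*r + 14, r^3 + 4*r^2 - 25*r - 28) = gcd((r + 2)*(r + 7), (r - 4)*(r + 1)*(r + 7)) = r + 7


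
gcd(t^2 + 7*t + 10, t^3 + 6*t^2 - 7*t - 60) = t + 5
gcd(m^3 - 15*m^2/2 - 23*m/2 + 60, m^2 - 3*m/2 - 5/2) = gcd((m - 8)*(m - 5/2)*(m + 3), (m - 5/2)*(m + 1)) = m - 5/2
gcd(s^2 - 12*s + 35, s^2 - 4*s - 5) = s - 5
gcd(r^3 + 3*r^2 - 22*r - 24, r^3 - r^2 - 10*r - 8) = r^2 - 3*r - 4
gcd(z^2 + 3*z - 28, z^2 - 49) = z + 7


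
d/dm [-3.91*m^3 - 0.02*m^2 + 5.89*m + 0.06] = -11.73*m^2 - 0.04*m + 5.89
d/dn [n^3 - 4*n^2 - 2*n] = 3*n^2 - 8*n - 2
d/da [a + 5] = 1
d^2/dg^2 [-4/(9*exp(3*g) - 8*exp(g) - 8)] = 4*(2*(27*exp(2*g) - 8)^2*exp(g) + (81*exp(2*g) - 8)*(-9*exp(3*g) + 8*exp(g) + 8))*exp(g)/(-9*exp(3*g) + 8*exp(g) + 8)^3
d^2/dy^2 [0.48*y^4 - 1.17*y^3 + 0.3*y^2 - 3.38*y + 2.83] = 5.76*y^2 - 7.02*y + 0.6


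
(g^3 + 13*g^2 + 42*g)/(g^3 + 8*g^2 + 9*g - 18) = g*(g + 7)/(g^2 + 2*g - 3)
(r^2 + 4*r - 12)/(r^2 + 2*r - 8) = (r + 6)/(r + 4)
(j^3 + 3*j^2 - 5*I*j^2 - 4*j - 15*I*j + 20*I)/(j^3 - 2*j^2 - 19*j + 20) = (j - 5*I)/(j - 5)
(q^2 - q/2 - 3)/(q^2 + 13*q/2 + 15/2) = (q - 2)/(q + 5)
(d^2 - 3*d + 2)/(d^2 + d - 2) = (d - 2)/(d + 2)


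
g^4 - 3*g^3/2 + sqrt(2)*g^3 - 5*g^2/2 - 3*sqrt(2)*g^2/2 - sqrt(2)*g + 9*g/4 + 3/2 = (g - 2)*(g + 1/2)*(g - sqrt(2)/2)*(g + 3*sqrt(2)/2)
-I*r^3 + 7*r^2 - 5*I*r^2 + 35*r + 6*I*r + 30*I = (r + 5)*(r + 6*I)*(-I*r + 1)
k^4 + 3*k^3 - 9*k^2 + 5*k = k*(k - 1)^2*(k + 5)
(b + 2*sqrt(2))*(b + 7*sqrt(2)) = b^2 + 9*sqrt(2)*b + 28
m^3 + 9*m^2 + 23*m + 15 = (m + 1)*(m + 3)*(m + 5)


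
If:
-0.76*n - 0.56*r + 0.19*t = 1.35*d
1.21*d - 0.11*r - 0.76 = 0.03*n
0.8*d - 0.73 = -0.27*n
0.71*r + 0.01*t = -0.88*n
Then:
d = 0.52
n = 1.16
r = -1.49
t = 3.94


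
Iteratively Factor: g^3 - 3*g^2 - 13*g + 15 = (g - 5)*(g^2 + 2*g - 3) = (g - 5)*(g + 3)*(g - 1)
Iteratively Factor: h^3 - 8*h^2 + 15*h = (h - 5)*(h^2 - 3*h) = (h - 5)*(h - 3)*(h)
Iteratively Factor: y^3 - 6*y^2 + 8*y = (y)*(y^2 - 6*y + 8) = y*(y - 4)*(y - 2)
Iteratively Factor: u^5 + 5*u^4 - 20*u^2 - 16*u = (u + 2)*(u^4 + 3*u^3 - 6*u^2 - 8*u) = (u - 2)*(u + 2)*(u^3 + 5*u^2 + 4*u) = u*(u - 2)*(u + 2)*(u^2 + 5*u + 4) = u*(u - 2)*(u + 2)*(u + 4)*(u + 1)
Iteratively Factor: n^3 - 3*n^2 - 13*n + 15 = (n - 5)*(n^2 + 2*n - 3) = (n - 5)*(n + 3)*(n - 1)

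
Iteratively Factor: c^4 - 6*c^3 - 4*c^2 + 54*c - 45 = (c + 3)*(c^3 - 9*c^2 + 23*c - 15) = (c - 1)*(c + 3)*(c^2 - 8*c + 15) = (c - 5)*(c - 1)*(c + 3)*(c - 3)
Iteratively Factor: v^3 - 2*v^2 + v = (v - 1)*(v^2 - v) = v*(v - 1)*(v - 1)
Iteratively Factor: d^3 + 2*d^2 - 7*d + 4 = (d + 4)*(d^2 - 2*d + 1) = (d - 1)*(d + 4)*(d - 1)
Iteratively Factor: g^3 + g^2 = (g + 1)*(g^2) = g*(g + 1)*(g)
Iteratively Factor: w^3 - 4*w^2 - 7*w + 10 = (w - 5)*(w^2 + w - 2) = (w - 5)*(w - 1)*(w + 2)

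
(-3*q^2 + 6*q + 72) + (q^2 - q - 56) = -2*q^2 + 5*q + 16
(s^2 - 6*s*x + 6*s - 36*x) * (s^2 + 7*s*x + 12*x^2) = s^4 + s^3*x + 6*s^3 - 30*s^2*x^2 + 6*s^2*x - 72*s*x^3 - 180*s*x^2 - 432*x^3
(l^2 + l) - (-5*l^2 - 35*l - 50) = 6*l^2 + 36*l + 50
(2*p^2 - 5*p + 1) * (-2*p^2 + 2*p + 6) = -4*p^4 + 14*p^3 - 28*p + 6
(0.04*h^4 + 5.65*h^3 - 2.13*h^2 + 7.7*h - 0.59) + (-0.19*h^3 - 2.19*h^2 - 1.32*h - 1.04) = 0.04*h^4 + 5.46*h^3 - 4.32*h^2 + 6.38*h - 1.63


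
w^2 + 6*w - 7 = (w - 1)*(w + 7)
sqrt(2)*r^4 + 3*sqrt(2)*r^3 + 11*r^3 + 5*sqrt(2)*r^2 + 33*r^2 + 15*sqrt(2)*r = r*(r + 3)*(r + 5*sqrt(2))*(sqrt(2)*r + 1)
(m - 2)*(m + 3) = m^2 + m - 6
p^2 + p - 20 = (p - 4)*(p + 5)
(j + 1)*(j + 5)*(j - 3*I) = j^3 + 6*j^2 - 3*I*j^2 + 5*j - 18*I*j - 15*I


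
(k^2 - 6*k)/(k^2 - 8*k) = (k - 6)/(k - 8)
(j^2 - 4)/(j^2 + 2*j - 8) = (j + 2)/(j + 4)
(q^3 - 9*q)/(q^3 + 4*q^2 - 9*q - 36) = q/(q + 4)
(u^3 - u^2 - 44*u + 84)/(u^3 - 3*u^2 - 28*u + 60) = (u + 7)/(u + 5)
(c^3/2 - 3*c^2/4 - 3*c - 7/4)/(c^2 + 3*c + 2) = (2*c^2 - 5*c - 7)/(4*(c + 2))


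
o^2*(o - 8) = o^3 - 8*o^2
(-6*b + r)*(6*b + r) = -36*b^2 + r^2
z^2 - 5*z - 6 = (z - 6)*(z + 1)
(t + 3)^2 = t^2 + 6*t + 9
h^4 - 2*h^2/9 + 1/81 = (h - 1/3)^2*(h + 1/3)^2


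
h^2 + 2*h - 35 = (h - 5)*(h + 7)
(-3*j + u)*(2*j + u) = -6*j^2 - j*u + u^2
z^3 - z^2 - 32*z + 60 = (z - 5)*(z - 2)*(z + 6)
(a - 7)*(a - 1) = a^2 - 8*a + 7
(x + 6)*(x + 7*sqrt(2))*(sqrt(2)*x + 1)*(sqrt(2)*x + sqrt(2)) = 2*x^4 + 14*x^3 + 15*sqrt(2)*x^3 + 26*x^2 + 105*sqrt(2)*x^2 + 98*x + 90*sqrt(2)*x + 84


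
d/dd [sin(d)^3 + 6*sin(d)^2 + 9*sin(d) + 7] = 3*(sin(d)^2 + 4*sin(d) + 3)*cos(d)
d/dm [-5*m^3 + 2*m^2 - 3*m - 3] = -15*m^2 + 4*m - 3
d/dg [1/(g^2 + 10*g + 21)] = 2*(-g - 5)/(g^2 + 10*g + 21)^2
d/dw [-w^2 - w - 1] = -2*w - 1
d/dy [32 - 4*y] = -4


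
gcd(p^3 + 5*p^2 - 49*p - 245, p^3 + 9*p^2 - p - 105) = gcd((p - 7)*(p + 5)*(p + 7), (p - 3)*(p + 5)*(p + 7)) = p^2 + 12*p + 35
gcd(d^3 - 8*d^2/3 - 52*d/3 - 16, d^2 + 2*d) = d + 2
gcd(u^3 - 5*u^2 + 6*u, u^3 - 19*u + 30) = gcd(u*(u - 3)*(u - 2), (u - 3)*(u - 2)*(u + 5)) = u^2 - 5*u + 6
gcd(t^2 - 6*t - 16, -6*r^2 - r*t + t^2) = 1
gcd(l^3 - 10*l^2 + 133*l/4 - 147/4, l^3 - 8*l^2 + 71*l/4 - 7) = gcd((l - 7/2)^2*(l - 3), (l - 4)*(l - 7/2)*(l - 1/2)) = l - 7/2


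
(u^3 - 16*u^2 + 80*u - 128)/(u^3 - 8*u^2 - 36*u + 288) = (u^2 - 8*u + 16)/(u^2 - 36)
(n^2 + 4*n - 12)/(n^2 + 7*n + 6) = (n - 2)/(n + 1)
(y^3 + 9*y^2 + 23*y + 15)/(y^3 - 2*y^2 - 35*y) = (y^2 + 4*y + 3)/(y*(y - 7))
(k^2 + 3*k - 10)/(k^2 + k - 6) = (k + 5)/(k + 3)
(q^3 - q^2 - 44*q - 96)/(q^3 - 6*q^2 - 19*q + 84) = (q^2 - 5*q - 24)/(q^2 - 10*q + 21)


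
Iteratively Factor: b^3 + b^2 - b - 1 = (b + 1)*(b^2 - 1) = (b - 1)*(b + 1)*(b + 1)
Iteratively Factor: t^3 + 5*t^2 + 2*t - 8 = (t + 2)*(t^2 + 3*t - 4) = (t - 1)*(t + 2)*(t + 4)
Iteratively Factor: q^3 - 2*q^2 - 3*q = (q + 1)*(q^2 - 3*q) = q*(q + 1)*(q - 3)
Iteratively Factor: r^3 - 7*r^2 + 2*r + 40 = (r + 2)*(r^2 - 9*r + 20) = (r - 5)*(r + 2)*(r - 4)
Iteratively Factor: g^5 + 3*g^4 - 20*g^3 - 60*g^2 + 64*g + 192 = (g + 2)*(g^4 + g^3 - 22*g^2 - 16*g + 96) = (g + 2)*(g + 4)*(g^3 - 3*g^2 - 10*g + 24) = (g - 2)*(g + 2)*(g + 4)*(g^2 - g - 12) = (g - 4)*(g - 2)*(g + 2)*(g + 4)*(g + 3)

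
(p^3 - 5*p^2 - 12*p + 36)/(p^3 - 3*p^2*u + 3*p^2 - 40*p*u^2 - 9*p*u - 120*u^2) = (p^2 - 8*p + 12)/(p^2 - 3*p*u - 40*u^2)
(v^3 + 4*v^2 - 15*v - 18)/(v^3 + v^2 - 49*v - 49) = (v^2 + 3*v - 18)/(v^2 - 49)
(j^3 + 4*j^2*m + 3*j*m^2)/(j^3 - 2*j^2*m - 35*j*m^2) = (j^2 + 4*j*m + 3*m^2)/(j^2 - 2*j*m - 35*m^2)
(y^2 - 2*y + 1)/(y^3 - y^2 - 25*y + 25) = (y - 1)/(y^2 - 25)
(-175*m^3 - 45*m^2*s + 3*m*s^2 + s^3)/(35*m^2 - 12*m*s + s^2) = (25*m^2 + 10*m*s + s^2)/(-5*m + s)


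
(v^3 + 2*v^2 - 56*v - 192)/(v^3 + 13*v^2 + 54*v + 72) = (v - 8)/(v + 3)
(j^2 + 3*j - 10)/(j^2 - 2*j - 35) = (j - 2)/(j - 7)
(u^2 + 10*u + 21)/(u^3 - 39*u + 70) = (u + 3)/(u^2 - 7*u + 10)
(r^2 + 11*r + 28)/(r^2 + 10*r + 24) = (r + 7)/(r + 6)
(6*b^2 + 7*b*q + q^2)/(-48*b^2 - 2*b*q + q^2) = (b + q)/(-8*b + q)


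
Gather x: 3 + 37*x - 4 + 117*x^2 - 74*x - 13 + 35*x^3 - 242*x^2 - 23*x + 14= 35*x^3 - 125*x^2 - 60*x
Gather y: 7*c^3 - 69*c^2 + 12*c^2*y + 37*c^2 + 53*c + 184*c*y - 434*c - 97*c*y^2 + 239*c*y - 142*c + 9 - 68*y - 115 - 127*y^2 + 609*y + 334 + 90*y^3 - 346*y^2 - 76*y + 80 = 7*c^3 - 32*c^2 - 523*c + 90*y^3 + y^2*(-97*c - 473) + y*(12*c^2 + 423*c + 465) + 308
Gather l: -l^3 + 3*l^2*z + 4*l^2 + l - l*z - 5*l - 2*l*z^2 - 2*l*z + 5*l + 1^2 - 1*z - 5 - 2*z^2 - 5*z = -l^3 + l^2*(3*z + 4) + l*(-2*z^2 - 3*z + 1) - 2*z^2 - 6*z - 4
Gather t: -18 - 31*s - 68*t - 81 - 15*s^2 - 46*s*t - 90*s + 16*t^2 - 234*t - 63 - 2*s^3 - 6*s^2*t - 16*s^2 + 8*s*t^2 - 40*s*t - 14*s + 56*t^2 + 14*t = -2*s^3 - 31*s^2 - 135*s + t^2*(8*s + 72) + t*(-6*s^2 - 86*s - 288) - 162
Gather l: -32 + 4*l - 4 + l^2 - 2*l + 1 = l^2 + 2*l - 35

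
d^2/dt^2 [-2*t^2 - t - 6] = -4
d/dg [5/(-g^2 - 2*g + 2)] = 10*(g + 1)/(g^2 + 2*g - 2)^2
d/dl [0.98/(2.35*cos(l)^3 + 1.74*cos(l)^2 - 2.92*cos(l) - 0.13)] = (6.909*cos(l)^2 + 3.4104*cos(l) - 2.8616)*sin(l)/(2.35*cos(l)^3 + 1.74*cos(l)^2 - 2.92*cos(l) - 0.13)^2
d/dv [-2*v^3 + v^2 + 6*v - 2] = -6*v^2 + 2*v + 6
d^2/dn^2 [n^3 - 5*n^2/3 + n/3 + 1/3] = 6*n - 10/3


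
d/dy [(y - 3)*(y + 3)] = 2*y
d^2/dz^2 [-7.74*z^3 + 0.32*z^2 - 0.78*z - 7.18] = 0.64 - 46.44*z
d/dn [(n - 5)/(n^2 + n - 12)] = (n^2 + n - (n - 5)*(2*n + 1) - 12)/(n^2 + n - 12)^2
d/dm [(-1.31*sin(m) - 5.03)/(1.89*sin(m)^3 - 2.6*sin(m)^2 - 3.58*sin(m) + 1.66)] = (4.9518*sin(m)^3 + 25.1141*sin(m)^2 - 26.156*sin(m) - 20.182)*cos(m)/(3.5721*sin(m)^6 - 9.828*sin(m)^5 - 6.7724*sin(m)^4 + 24.8908*sin(m)^3 + 4.1844*sin(m)^2 - 11.8856*sin(m) + 2.7556)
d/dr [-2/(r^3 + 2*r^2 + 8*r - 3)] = 2*(3*r^2 + 4*r + 8)/(r^3 + 2*r^2 + 8*r - 3)^2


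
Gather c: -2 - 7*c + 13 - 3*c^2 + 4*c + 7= -3*c^2 - 3*c + 18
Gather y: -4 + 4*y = 4*y - 4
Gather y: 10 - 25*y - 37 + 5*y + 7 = -20*y - 20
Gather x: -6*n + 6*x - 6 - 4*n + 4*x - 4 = -10*n + 10*x - 10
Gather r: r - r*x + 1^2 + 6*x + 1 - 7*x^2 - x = r*(1 - x) - 7*x^2 + 5*x + 2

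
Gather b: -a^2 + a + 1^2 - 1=-a^2 + a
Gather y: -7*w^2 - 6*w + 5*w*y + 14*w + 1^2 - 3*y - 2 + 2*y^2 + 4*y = -7*w^2 + 8*w + 2*y^2 + y*(5*w + 1) - 1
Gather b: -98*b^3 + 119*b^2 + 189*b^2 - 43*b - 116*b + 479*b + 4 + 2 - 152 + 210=-98*b^3 + 308*b^2 + 320*b + 64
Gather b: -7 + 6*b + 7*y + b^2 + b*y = b^2 + b*(y + 6) + 7*y - 7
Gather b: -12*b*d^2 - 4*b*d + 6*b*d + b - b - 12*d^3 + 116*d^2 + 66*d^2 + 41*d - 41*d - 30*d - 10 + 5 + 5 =b*(-12*d^2 + 2*d) - 12*d^3 + 182*d^2 - 30*d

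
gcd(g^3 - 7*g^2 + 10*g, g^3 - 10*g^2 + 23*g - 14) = g - 2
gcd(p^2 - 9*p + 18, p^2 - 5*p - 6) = p - 6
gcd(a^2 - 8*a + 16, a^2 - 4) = 1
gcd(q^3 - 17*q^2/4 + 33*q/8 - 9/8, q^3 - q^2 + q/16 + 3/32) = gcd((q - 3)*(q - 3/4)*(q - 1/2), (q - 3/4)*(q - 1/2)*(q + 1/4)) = q^2 - 5*q/4 + 3/8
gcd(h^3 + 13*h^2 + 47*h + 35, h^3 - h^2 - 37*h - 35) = h^2 + 6*h + 5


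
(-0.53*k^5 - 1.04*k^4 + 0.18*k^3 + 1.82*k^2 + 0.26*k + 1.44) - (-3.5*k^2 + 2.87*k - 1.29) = -0.53*k^5 - 1.04*k^4 + 0.18*k^3 + 5.32*k^2 - 2.61*k + 2.73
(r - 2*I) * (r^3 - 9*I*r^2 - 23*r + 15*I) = r^4 - 11*I*r^3 - 41*r^2 + 61*I*r + 30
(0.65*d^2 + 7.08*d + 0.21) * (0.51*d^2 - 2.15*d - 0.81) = 0.3315*d^4 + 2.2133*d^3 - 15.6414*d^2 - 6.1863*d - 0.1701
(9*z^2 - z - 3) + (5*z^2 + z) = 14*z^2 - 3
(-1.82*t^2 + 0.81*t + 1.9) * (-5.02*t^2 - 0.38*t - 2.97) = 9.1364*t^4 - 3.3746*t^3 - 4.4404*t^2 - 3.1277*t - 5.643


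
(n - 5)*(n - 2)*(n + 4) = n^3 - 3*n^2 - 18*n + 40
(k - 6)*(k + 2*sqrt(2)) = k^2 - 6*k + 2*sqrt(2)*k - 12*sqrt(2)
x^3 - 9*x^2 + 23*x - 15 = (x - 5)*(x - 3)*(x - 1)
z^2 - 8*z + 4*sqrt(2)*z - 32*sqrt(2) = (z - 8)*(z + 4*sqrt(2))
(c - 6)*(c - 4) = c^2 - 10*c + 24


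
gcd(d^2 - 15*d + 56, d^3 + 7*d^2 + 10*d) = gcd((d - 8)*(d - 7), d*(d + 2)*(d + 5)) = 1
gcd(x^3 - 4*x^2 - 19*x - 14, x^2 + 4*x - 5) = 1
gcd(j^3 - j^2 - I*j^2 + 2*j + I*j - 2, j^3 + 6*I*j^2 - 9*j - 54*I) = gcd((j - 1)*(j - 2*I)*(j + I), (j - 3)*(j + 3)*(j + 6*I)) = 1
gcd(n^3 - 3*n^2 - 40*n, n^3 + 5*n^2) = n^2 + 5*n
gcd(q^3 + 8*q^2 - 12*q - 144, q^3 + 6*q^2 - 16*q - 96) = q^2 + 2*q - 24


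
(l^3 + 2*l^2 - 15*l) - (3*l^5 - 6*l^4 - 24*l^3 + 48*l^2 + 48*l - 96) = -3*l^5 + 6*l^4 + 25*l^3 - 46*l^2 - 63*l + 96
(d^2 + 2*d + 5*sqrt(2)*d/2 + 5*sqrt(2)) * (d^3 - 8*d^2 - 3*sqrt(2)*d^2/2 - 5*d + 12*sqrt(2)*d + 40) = d^5 - 6*d^4 + sqrt(2)*d^4 - 57*d^3/2 - 6*sqrt(2)*d^3 - 57*sqrt(2)*d^2/2 + 75*d^2 + 75*sqrt(2)*d + 200*d + 200*sqrt(2)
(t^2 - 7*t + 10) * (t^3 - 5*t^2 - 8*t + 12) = t^5 - 12*t^4 + 37*t^3 + 18*t^2 - 164*t + 120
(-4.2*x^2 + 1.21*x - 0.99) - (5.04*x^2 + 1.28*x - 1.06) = -9.24*x^2 - 0.0700000000000001*x + 0.0700000000000001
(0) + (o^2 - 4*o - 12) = o^2 - 4*o - 12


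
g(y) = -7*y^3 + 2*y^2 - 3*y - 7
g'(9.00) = -1668.00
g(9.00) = -4975.00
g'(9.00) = -1668.00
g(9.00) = -4975.00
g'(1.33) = -34.83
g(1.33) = -23.92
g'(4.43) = -397.40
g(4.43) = -589.61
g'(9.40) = -1820.96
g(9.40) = -5672.57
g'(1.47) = -42.50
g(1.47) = -29.32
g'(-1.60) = -63.16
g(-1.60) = 31.59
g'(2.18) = -94.08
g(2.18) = -76.56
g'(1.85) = -67.47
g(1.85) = -50.03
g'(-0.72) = -16.77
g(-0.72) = -1.19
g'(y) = -21*y^2 + 4*y - 3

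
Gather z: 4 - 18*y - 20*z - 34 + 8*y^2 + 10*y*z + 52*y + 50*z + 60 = 8*y^2 + 34*y + z*(10*y + 30) + 30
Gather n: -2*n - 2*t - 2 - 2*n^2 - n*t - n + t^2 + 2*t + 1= -2*n^2 + n*(-t - 3) + t^2 - 1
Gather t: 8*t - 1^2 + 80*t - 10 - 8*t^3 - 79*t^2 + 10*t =-8*t^3 - 79*t^2 + 98*t - 11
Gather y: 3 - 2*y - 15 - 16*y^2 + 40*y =-16*y^2 + 38*y - 12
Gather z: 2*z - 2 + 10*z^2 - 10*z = 10*z^2 - 8*z - 2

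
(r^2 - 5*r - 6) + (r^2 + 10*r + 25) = 2*r^2 + 5*r + 19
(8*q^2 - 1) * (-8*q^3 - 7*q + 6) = -64*q^5 - 48*q^3 + 48*q^2 + 7*q - 6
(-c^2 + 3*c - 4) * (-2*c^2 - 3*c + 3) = 2*c^4 - 3*c^3 - 4*c^2 + 21*c - 12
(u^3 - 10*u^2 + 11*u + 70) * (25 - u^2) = -u^5 + 10*u^4 + 14*u^3 - 320*u^2 + 275*u + 1750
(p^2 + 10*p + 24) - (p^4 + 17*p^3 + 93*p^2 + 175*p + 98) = -p^4 - 17*p^3 - 92*p^2 - 165*p - 74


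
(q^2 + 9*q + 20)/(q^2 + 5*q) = (q + 4)/q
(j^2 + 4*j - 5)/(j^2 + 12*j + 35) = (j - 1)/(j + 7)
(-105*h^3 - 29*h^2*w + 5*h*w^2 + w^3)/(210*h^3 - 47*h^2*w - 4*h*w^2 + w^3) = (3*h + w)/(-6*h + w)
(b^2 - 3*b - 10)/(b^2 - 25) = (b + 2)/(b + 5)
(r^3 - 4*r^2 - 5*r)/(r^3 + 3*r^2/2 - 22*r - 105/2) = 2*r*(r + 1)/(2*r^2 + 13*r + 21)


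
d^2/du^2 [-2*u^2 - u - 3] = -4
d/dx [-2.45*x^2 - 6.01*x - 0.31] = -4.9*x - 6.01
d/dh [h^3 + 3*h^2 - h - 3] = 3*h^2 + 6*h - 1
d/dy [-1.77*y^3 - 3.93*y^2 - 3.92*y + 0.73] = -5.31*y^2 - 7.86*y - 3.92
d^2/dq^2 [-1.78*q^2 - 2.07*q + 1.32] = -3.56000000000000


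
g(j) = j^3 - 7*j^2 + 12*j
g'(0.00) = 12.00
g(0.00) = 0.00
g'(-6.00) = 204.00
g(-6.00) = -540.00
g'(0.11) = 10.50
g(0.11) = 1.24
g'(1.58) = -2.63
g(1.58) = 5.43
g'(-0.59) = 21.30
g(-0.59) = -9.72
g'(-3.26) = 89.52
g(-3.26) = -148.16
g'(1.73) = -3.24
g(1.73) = 4.99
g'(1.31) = -1.19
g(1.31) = 5.96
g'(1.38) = -1.61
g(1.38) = 5.86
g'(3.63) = 0.71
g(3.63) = -0.85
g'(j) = 3*j^2 - 14*j + 12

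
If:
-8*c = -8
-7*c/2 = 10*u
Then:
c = 1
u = -7/20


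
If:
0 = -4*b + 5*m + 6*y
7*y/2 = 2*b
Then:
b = 7*y/4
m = y/5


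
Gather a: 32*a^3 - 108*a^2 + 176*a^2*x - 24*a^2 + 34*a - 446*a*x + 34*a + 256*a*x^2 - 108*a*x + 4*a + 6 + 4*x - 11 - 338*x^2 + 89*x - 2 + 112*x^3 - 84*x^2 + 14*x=32*a^3 + a^2*(176*x - 132) + a*(256*x^2 - 554*x + 72) + 112*x^3 - 422*x^2 + 107*x - 7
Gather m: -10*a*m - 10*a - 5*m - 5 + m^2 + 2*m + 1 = -10*a + m^2 + m*(-10*a - 3) - 4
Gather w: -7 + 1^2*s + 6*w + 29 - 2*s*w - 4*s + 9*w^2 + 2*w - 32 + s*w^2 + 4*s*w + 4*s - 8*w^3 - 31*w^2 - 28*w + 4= s - 8*w^3 + w^2*(s - 22) + w*(2*s - 20) - 6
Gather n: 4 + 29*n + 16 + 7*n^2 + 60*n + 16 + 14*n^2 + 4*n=21*n^2 + 93*n + 36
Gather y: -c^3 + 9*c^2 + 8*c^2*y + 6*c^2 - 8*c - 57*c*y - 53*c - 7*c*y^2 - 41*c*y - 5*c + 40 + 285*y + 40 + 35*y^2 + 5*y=-c^3 + 15*c^2 - 66*c + y^2*(35 - 7*c) + y*(8*c^2 - 98*c + 290) + 80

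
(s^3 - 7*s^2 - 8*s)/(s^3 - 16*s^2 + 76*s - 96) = s*(s + 1)/(s^2 - 8*s + 12)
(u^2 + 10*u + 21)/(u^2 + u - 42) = (u + 3)/(u - 6)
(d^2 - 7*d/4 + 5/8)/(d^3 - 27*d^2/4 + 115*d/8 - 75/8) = (2*d - 1)/(2*d^2 - 11*d + 15)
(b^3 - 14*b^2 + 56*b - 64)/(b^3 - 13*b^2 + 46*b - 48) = (b - 4)/(b - 3)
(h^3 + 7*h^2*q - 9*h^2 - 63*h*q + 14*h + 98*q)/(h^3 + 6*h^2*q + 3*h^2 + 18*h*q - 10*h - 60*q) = (h^2 + 7*h*q - 7*h - 49*q)/(h^2 + 6*h*q + 5*h + 30*q)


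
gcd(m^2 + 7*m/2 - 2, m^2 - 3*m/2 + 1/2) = m - 1/2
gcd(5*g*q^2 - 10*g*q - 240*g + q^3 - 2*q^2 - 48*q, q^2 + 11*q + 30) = q + 6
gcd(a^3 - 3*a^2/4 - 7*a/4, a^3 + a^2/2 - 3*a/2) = a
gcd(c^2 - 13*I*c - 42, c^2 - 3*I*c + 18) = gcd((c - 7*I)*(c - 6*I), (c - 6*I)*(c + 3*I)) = c - 6*I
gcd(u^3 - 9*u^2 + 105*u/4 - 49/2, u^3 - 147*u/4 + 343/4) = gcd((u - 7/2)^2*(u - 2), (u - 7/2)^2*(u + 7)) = u^2 - 7*u + 49/4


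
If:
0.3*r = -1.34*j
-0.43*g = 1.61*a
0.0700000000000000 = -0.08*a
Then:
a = -0.88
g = 3.28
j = -0.223880597014925*r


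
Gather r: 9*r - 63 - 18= 9*r - 81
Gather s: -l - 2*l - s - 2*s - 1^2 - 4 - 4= -3*l - 3*s - 9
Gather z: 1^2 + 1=2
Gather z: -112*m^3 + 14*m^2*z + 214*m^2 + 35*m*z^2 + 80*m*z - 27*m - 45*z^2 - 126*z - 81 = -112*m^3 + 214*m^2 - 27*m + z^2*(35*m - 45) + z*(14*m^2 + 80*m - 126) - 81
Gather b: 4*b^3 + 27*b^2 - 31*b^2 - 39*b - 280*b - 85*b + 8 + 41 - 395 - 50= 4*b^3 - 4*b^2 - 404*b - 396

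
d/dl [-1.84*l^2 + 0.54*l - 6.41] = 0.54 - 3.68*l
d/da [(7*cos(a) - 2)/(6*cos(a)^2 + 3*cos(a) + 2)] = 2*(21*cos(a)^2 - 12*cos(a) - 10)*sin(a)/(-6*sin(a)^2 + 3*cos(a) + 8)^2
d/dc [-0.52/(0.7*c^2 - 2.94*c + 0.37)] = (0.728*c - 1.5288)/(0.7*c^2 - 2.94*c + 0.37)^2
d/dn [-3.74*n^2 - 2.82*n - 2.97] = -7.48*n - 2.82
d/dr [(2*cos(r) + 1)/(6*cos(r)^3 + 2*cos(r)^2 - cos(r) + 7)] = (22*cos(r) + 11*cos(2*r) + 6*cos(3*r) - 4)*sin(r)/(6*cos(r)^3 + 2*cos(r)^2 - cos(r) + 7)^2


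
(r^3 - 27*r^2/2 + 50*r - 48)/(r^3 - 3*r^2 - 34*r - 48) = (r^2 - 11*r/2 + 6)/(r^2 + 5*r + 6)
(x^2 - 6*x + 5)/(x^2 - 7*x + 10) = (x - 1)/(x - 2)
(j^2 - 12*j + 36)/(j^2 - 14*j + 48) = (j - 6)/(j - 8)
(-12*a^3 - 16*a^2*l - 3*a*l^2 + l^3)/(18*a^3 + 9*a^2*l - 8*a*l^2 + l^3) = (-2*a - l)/(3*a - l)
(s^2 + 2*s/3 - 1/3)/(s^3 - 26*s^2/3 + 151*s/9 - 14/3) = 3*(s + 1)/(3*s^2 - 25*s + 42)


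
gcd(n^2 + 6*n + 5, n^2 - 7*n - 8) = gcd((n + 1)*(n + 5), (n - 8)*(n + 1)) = n + 1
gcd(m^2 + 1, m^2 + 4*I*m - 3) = m + I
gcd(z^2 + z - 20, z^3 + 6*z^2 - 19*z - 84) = z - 4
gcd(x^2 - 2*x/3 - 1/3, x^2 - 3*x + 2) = x - 1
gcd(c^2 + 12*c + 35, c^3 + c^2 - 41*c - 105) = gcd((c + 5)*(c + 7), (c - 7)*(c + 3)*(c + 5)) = c + 5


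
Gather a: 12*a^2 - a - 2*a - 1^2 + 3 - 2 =12*a^2 - 3*a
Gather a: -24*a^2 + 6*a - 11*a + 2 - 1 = -24*a^2 - 5*a + 1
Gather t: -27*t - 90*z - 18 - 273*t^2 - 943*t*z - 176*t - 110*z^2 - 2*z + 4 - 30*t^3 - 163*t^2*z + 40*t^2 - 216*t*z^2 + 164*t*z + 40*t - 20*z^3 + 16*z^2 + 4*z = -30*t^3 + t^2*(-163*z - 233) + t*(-216*z^2 - 779*z - 163) - 20*z^3 - 94*z^2 - 88*z - 14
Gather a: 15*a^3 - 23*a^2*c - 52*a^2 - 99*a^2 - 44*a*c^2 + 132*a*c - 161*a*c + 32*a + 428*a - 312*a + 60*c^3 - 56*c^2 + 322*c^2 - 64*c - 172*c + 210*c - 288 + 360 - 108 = 15*a^3 + a^2*(-23*c - 151) + a*(-44*c^2 - 29*c + 148) + 60*c^3 + 266*c^2 - 26*c - 36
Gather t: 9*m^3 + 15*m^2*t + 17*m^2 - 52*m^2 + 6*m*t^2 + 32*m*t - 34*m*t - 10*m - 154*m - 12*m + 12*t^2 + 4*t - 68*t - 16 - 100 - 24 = 9*m^3 - 35*m^2 - 176*m + t^2*(6*m + 12) + t*(15*m^2 - 2*m - 64) - 140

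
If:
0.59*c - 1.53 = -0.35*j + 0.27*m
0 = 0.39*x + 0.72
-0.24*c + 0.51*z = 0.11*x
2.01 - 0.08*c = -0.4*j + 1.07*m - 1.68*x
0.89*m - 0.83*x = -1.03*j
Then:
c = 2.20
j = -0.35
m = -1.32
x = -1.85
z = 0.64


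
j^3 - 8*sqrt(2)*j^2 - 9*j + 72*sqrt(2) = (j - 3)*(j + 3)*(j - 8*sqrt(2))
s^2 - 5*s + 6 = (s - 3)*(s - 2)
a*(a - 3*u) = a^2 - 3*a*u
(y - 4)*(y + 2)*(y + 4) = y^3 + 2*y^2 - 16*y - 32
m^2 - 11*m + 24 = (m - 8)*(m - 3)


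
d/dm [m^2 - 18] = 2*m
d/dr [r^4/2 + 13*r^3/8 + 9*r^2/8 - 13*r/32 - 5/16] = 2*r^3 + 39*r^2/8 + 9*r/4 - 13/32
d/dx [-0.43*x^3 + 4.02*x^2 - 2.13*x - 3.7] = -1.29*x^2 + 8.04*x - 2.13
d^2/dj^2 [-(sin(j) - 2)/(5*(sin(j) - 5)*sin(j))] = (sin(j)^2 - 3*sin(j) + 28 - 38/sin(j) - 60/sin(j)^2 + 100/sin(j)^3)/(5*(sin(j) - 5)^3)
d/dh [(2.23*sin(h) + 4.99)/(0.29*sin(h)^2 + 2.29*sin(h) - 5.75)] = (-2.8942*sin(h) + 0.32335*cos(2*h) - 24.57295)*cos(h)/(0.29*sin(h)^2 + 2.29*sin(h) - 5.75)^2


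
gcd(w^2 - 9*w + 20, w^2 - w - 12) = w - 4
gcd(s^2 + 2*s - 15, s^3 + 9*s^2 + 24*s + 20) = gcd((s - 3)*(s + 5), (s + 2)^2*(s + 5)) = s + 5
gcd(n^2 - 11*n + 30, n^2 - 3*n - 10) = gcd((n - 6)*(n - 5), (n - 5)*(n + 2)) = n - 5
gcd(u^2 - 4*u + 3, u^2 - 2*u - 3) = u - 3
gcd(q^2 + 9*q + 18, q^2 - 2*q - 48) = q + 6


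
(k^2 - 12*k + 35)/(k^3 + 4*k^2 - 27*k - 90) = (k - 7)/(k^2 + 9*k + 18)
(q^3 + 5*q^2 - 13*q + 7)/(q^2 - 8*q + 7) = (q^2 + 6*q - 7)/(q - 7)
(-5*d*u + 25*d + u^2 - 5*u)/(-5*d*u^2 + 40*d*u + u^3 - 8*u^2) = (u - 5)/(u*(u - 8))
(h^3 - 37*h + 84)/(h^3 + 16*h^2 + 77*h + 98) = (h^2 - 7*h + 12)/(h^2 + 9*h + 14)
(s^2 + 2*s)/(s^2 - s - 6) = s/(s - 3)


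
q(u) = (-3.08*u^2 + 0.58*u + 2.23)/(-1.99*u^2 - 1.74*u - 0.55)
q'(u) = (0.58 - 6.16*u)/(-1.99*u^2 - 1.74*u - 0.55) + (3.98*u + 1.74)*(-3.08*u^2 + 0.58*u + 2.23)/(-1.99*u^2 - 1.74*u - 0.55)^2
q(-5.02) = 1.87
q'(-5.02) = 0.06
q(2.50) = 0.90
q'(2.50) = 0.25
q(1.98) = 0.74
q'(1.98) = 0.38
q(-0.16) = -6.38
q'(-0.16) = 16.97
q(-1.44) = 2.30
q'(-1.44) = -0.13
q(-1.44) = 2.30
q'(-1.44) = -0.13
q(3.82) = 1.12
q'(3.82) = 0.11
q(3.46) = 1.07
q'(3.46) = 0.13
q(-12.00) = 1.68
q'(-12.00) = 0.01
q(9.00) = 1.36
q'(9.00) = 0.02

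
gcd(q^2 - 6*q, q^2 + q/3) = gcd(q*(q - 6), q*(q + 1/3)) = q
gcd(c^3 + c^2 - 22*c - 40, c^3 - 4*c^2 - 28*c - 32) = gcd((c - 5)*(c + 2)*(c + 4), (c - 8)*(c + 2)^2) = c + 2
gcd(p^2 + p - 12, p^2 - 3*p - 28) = p + 4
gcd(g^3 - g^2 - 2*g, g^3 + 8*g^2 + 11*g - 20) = 1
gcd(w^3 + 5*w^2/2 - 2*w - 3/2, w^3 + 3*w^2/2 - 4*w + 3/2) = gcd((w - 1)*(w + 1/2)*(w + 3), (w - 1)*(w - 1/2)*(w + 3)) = w^2 + 2*w - 3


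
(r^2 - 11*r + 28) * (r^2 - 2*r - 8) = r^4 - 13*r^3 + 42*r^2 + 32*r - 224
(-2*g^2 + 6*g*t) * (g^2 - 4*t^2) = -2*g^4 + 6*g^3*t + 8*g^2*t^2 - 24*g*t^3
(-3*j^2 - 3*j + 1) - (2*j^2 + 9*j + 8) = -5*j^2 - 12*j - 7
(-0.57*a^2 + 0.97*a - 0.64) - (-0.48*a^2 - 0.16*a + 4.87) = -0.09*a^2 + 1.13*a - 5.51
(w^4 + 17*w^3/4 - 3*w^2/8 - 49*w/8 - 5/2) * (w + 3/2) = w^5 + 23*w^4/4 + 6*w^3 - 107*w^2/16 - 187*w/16 - 15/4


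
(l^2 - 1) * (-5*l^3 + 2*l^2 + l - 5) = -5*l^5 + 2*l^4 + 6*l^3 - 7*l^2 - l + 5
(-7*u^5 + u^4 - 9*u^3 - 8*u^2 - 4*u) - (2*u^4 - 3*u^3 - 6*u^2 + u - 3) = -7*u^5 - u^4 - 6*u^3 - 2*u^2 - 5*u + 3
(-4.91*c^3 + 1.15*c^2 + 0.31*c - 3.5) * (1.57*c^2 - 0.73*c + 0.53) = -7.7087*c^5 + 5.3898*c^4 - 2.9551*c^3 - 5.1118*c^2 + 2.7193*c - 1.855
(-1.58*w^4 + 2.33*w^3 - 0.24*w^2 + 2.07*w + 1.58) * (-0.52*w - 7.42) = 0.8216*w^5 + 10.512*w^4 - 17.1638*w^3 + 0.7044*w^2 - 16.181*w - 11.7236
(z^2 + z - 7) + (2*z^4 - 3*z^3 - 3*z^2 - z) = 2*z^4 - 3*z^3 - 2*z^2 - 7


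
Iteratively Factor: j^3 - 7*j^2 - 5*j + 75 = (j - 5)*(j^2 - 2*j - 15) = (j - 5)^2*(j + 3)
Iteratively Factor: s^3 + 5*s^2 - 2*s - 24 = (s + 3)*(s^2 + 2*s - 8) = (s - 2)*(s + 3)*(s + 4)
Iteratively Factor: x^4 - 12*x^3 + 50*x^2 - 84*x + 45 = (x - 5)*(x^3 - 7*x^2 + 15*x - 9) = (x - 5)*(x - 3)*(x^2 - 4*x + 3) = (x - 5)*(x - 3)*(x - 1)*(x - 3)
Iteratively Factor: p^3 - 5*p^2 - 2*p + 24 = (p - 3)*(p^2 - 2*p - 8) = (p - 3)*(p + 2)*(p - 4)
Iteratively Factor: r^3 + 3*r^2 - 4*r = (r + 4)*(r^2 - r) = r*(r + 4)*(r - 1)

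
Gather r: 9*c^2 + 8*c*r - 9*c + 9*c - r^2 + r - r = 9*c^2 + 8*c*r - r^2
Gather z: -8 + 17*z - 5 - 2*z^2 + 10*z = -2*z^2 + 27*z - 13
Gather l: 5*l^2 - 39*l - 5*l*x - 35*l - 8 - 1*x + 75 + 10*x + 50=5*l^2 + l*(-5*x - 74) + 9*x + 117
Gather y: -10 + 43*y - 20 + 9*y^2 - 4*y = 9*y^2 + 39*y - 30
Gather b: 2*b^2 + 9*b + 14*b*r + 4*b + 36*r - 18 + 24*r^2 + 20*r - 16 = 2*b^2 + b*(14*r + 13) + 24*r^2 + 56*r - 34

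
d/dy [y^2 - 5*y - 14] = 2*y - 5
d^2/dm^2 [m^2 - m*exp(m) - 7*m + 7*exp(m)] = -m*exp(m) + 5*exp(m) + 2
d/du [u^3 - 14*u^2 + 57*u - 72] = 3*u^2 - 28*u + 57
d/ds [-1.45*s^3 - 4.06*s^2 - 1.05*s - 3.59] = -4.35*s^2 - 8.12*s - 1.05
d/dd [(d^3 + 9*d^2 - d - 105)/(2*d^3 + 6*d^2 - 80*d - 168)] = 3*(-d^2 + d - 14)/(d^4 - 8*d^3 - 8*d^2 + 96*d + 144)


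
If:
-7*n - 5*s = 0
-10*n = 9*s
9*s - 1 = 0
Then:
No Solution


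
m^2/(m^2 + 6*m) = m/(m + 6)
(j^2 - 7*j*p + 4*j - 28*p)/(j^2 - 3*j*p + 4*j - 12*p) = (-j + 7*p)/(-j + 3*p)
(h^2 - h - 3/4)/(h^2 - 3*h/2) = (h + 1/2)/h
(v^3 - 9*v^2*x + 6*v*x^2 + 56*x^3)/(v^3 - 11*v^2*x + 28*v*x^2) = (v + 2*x)/v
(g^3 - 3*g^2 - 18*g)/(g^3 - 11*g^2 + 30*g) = (g + 3)/(g - 5)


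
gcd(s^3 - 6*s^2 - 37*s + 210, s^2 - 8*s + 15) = s - 5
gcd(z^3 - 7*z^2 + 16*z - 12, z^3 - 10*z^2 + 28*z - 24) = z^2 - 4*z + 4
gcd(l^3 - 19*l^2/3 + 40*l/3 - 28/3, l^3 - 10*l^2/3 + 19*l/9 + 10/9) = l - 2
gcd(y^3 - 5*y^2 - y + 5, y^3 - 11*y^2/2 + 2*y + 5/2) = y^2 - 6*y + 5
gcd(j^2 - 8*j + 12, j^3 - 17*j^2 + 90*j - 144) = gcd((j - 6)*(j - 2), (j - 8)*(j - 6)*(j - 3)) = j - 6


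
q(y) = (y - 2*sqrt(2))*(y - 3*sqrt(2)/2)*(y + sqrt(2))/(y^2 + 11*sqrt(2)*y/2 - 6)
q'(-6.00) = -13.96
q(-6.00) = 19.72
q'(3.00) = 0.17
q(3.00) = 0.03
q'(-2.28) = -1.47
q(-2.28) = 1.05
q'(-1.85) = -1.20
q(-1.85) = 0.48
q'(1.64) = -0.70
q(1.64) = 0.18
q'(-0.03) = -1.57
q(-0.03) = -1.37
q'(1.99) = -0.26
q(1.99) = 0.03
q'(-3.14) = -2.28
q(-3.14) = 2.64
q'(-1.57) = -1.06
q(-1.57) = 0.16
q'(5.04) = 0.46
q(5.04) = 0.71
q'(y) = (-2*y - 11*sqrt(2)/2)*(y - 2*sqrt(2))*(y - 3*sqrt(2)/2)*(y + sqrt(2))/(y^2 + 11*sqrt(2)*y/2 - 6)^2 + (y - 2*sqrt(2))*(y - 3*sqrt(2)/2)/(y^2 + 11*sqrt(2)*y/2 - 6) + (y - 2*sqrt(2))*(y + sqrt(2))/(y^2 + 11*sqrt(2)*y/2 - 6) + (y - 3*sqrt(2)/2)*(y + sqrt(2))/(y^2 + 11*sqrt(2)*y/2 - 6)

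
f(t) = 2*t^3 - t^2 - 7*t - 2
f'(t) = 6*t^2 - 2*t - 7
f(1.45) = -8.16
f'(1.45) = 2.72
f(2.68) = 10.56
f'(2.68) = 30.73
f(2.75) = 12.78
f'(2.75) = 32.88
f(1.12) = -8.28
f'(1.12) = -1.71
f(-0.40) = 0.51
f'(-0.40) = -5.24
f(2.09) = -2.74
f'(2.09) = 15.03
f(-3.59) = -82.29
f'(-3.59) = 77.51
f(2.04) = -3.46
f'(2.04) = 13.89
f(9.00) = 1312.00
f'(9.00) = 461.00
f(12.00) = 3226.00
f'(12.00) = 833.00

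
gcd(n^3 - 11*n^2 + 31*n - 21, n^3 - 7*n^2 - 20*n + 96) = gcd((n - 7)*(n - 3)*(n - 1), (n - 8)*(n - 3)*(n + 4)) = n - 3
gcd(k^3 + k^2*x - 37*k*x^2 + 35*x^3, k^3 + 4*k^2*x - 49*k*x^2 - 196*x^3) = k + 7*x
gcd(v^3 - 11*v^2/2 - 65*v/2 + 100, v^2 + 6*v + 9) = 1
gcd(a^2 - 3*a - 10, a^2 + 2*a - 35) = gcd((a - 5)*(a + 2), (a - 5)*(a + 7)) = a - 5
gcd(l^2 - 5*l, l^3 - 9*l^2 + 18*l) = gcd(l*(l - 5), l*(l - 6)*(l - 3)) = l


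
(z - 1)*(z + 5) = z^2 + 4*z - 5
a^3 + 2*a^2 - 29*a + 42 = (a - 3)*(a - 2)*(a + 7)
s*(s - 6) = s^2 - 6*s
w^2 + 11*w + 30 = (w + 5)*(w + 6)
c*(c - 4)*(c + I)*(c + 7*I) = c^4 - 4*c^3 + 8*I*c^3 - 7*c^2 - 32*I*c^2 + 28*c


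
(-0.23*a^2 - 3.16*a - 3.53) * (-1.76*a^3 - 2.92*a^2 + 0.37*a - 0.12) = 0.4048*a^5 + 6.2332*a^4 + 15.3549*a^3 + 9.166*a^2 - 0.9269*a + 0.4236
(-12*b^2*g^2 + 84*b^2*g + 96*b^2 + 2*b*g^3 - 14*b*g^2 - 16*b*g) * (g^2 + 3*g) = -12*b^2*g^4 + 48*b^2*g^3 + 348*b^2*g^2 + 288*b^2*g + 2*b*g^5 - 8*b*g^4 - 58*b*g^3 - 48*b*g^2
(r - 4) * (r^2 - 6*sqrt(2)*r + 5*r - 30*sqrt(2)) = r^3 - 6*sqrt(2)*r^2 + r^2 - 20*r - 6*sqrt(2)*r + 120*sqrt(2)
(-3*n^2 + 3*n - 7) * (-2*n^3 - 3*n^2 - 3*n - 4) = 6*n^5 + 3*n^4 + 14*n^3 + 24*n^2 + 9*n + 28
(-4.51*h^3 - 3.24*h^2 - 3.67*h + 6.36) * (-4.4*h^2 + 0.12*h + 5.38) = 19.844*h^5 + 13.7148*h^4 - 8.5046*h^3 - 45.8556*h^2 - 18.9814*h + 34.2168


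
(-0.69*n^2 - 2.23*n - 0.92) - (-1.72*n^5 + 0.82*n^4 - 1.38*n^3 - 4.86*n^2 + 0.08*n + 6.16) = 1.72*n^5 - 0.82*n^4 + 1.38*n^3 + 4.17*n^2 - 2.31*n - 7.08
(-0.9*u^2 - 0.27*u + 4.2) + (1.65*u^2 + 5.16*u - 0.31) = 0.75*u^2 + 4.89*u + 3.89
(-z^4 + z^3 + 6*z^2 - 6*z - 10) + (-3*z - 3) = -z^4 + z^3 + 6*z^2 - 9*z - 13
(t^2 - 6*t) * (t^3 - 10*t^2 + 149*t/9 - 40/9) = t^5 - 16*t^4 + 689*t^3/9 - 934*t^2/9 + 80*t/3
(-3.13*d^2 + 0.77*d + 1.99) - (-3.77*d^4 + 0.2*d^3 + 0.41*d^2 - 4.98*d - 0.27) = 3.77*d^4 - 0.2*d^3 - 3.54*d^2 + 5.75*d + 2.26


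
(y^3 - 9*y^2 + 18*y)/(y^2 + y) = (y^2 - 9*y + 18)/(y + 1)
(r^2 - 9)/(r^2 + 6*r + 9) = (r - 3)/(r + 3)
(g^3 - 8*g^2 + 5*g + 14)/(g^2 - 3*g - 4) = (g^2 - 9*g + 14)/(g - 4)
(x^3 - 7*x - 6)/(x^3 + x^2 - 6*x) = (x^3 - 7*x - 6)/(x*(x^2 + x - 6))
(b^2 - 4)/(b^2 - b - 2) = (b + 2)/(b + 1)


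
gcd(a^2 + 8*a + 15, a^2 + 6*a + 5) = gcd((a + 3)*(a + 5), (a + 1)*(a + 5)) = a + 5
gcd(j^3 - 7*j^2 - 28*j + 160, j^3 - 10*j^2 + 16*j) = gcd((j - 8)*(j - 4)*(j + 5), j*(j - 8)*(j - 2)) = j - 8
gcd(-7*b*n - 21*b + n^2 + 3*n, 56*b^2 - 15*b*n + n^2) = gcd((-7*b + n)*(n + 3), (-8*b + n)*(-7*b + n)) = 7*b - n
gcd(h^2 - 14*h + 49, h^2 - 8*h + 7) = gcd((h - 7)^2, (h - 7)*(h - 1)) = h - 7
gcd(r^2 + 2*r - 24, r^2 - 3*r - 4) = r - 4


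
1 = 1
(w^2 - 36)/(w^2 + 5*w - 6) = (w - 6)/(w - 1)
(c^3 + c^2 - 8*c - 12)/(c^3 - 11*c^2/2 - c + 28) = 2*(c^2 - c - 6)/(2*c^2 - 15*c + 28)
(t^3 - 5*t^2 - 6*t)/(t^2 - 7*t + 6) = t*(t + 1)/(t - 1)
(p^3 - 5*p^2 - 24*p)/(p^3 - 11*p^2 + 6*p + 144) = p/(p - 6)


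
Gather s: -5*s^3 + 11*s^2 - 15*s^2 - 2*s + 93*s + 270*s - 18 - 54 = -5*s^3 - 4*s^2 + 361*s - 72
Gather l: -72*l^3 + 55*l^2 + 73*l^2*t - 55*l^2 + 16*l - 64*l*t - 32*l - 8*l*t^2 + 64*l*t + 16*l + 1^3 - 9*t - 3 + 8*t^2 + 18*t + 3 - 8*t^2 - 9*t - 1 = -72*l^3 + 73*l^2*t - 8*l*t^2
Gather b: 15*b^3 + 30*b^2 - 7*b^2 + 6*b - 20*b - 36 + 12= 15*b^3 + 23*b^2 - 14*b - 24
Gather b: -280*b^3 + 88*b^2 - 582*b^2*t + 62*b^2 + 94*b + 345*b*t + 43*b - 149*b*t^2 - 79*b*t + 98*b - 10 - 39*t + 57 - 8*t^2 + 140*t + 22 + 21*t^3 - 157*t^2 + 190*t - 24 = -280*b^3 + b^2*(150 - 582*t) + b*(-149*t^2 + 266*t + 235) + 21*t^3 - 165*t^2 + 291*t + 45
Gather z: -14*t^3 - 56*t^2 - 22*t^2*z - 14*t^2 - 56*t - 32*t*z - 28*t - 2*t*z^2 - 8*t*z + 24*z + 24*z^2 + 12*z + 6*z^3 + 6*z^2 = -14*t^3 - 70*t^2 - 84*t + 6*z^3 + z^2*(30 - 2*t) + z*(-22*t^2 - 40*t + 36)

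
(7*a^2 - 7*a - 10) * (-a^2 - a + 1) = -7*a^4 + 24*a^2 + 3*a - 10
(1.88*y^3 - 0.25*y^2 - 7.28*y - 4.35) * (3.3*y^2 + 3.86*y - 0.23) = 6.204*y^5 + 6.4318*y^4 - 25.4214*y^3 - 42.3983*y^2 - 15.1166*y + 1.0005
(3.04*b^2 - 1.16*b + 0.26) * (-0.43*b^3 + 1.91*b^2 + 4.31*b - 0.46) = -1.3072*b^5 + 6.3052*b^4 + 10.775*b^3 - 5.9014*b^2 + 1.6542*b - 0.1196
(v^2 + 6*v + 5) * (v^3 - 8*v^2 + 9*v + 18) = v^5 - 2*v^4 - 34*v^3 + 32*v^2 + 153*v + 90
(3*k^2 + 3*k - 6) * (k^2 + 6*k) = 3*k^4 + 21*k^3 + 12*k^2 - 36*k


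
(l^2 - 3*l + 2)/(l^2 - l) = (l - 2)/l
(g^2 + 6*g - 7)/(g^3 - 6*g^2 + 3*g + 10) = (g^2 + 6*g - 7)/(g^3 - 6*g^2 + 3*g + 10)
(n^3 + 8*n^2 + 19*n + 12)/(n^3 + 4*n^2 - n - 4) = (n + 3)/(n - 1)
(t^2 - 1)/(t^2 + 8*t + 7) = (t - 1)/(t + 7)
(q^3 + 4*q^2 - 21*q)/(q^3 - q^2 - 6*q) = (q + 7)/(q + 2)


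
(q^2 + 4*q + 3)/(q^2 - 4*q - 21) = (q + 1)/(q - 7)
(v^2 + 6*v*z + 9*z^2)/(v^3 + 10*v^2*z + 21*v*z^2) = (v + 3*z)/(v*(v + 7*z))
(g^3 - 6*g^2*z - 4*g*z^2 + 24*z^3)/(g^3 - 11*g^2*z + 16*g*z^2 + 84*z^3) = (-g + 2*z)/(-g + 7*z)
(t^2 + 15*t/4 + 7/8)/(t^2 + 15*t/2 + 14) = (t + 1/4)/(t + 4)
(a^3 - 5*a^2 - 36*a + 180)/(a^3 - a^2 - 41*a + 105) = (a^2 - 36)/(a^2 + 4*a - 21)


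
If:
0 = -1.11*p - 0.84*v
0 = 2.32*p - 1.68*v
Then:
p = 0.00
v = 0.00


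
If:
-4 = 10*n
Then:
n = -2/5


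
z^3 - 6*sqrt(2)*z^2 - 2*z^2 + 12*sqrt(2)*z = z*(z - 2)*(z - 6*sqrt(2))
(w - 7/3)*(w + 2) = w^2 - w/3 - 14/3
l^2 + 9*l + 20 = (l + 4)*(l + 5)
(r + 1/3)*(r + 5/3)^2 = r^3 + 11*r^2/3 + 35*r/9 + 25/27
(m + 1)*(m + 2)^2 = m^3 + 5*m^2 + 8*m + 4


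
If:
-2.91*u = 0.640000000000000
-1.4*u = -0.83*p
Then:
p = -0.37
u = -0.22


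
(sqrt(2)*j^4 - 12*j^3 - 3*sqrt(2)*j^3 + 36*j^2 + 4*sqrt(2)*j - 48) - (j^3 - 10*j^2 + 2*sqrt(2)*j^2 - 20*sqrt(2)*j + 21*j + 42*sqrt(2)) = sqrt(2)*j^4 - 13*j^3 - 3*sqrt(2)*j^3 - 2*sqrt(2)*j^2 + 46*j^2 - 21*j + 24*sqrt(2)*j - 42*sqrt(2) - 48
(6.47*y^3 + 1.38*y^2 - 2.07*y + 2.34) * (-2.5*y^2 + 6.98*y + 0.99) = -16.175*y^5 + 41.7106*y^4 + 21.2127*y^3 - 18.9324*y^2 + 14.2839*y + 2.3166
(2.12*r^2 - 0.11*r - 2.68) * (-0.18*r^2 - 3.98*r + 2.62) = -0.3816*r^4 - 8.4178*r^3 + 6.4746*r^2 + 10.3782*r - 7.0216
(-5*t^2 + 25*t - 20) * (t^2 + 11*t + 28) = -5*t^4 - 30*t^3 + 115*t^2 + 480*t - 560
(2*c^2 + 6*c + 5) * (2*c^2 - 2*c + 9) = 4*c^4 + 8*c^3 + 16*c^2 + 44*c + 45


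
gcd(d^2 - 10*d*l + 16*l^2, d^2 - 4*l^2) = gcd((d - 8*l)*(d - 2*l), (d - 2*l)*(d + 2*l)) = d - 2*l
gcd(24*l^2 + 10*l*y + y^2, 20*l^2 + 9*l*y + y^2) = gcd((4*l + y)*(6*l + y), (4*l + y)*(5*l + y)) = 4*l + y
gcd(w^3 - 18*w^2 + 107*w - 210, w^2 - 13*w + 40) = w - 5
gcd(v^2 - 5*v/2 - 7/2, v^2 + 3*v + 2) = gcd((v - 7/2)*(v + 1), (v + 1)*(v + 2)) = v + 1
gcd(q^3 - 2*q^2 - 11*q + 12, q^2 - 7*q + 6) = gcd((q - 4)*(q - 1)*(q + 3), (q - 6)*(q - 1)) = q - 1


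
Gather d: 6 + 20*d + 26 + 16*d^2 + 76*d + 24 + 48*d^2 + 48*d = 64*d^2 + 144*d + 56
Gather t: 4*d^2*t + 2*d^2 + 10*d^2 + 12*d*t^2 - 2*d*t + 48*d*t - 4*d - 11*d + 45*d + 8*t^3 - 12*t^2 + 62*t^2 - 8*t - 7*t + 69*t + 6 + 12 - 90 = 12*d^2 + 30*d + 8*t^3 + t^2*(12*d + 50) + t*(4*d^2 + 46*d + 54) - 72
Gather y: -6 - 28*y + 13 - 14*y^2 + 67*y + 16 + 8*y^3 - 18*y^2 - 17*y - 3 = 8*y^3 - 32*y^2 + 22*y + 20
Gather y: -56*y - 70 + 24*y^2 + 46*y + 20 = 24*y^2 - 10*y - 50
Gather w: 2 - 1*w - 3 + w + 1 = 0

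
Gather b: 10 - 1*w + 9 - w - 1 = 18 - 2*w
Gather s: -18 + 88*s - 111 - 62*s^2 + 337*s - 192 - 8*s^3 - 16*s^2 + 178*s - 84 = -8*s^3 - 78*s^2 + 603*s - 405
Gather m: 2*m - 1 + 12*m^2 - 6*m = 12*m^2 - 4*m - 1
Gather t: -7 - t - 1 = -t - 8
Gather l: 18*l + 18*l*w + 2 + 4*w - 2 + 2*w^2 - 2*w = l*(18*w + 18) + 2*w^2 + 2*w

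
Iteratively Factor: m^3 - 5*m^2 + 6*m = (m - 3)*(m^2 - 2*m) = (m - 3)*(m - 2)*(m)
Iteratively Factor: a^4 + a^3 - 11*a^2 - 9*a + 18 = (a + 3)*(a^3 - 2*a^2 - 5*a + 6) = (a + 2)*(a + 3)*(a^2 - 4*a + 3) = (a - 3)*(a + 2)*(a + 3)*(a - 1)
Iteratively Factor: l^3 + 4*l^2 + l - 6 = (l + 3)*(l^2 + l - 2) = (l + 2)*(l + 3)*(l - 1)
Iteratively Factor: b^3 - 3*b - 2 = (b + 1)*(b^2 - b - 2) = (b - 2)*(b + 1)*(b + 1)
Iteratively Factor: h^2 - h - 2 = (h + 1)*(h - 2)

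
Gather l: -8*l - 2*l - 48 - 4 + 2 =-10*l - 50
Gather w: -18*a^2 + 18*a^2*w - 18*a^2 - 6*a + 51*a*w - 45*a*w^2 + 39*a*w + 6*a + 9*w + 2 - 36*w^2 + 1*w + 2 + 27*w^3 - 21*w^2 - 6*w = -36*a^2 + 27*w^3 + w^2*(-45*a - 57) + w*(18*a^2 + 90*a + 4) + 4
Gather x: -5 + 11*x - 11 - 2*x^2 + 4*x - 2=-2*x^2 + 15*x - 18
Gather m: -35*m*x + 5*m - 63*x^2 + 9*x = m*(5 - 35*x) - 63*x^2 + 9*x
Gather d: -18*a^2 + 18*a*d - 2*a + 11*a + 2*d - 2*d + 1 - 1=-18*a^2 + 18*a*d + 9*a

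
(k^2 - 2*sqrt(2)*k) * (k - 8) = k^3 - 8*k^2 - 2*sqrt(2)*k^2 + 16*sqrt(2)*k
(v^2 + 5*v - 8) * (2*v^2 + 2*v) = 2*v^4 + 12*v^3 - 6*v^2 - 16*v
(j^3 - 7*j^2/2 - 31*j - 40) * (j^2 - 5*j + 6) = j^5 - 17*j^4/2 - 15*j^3/2 + 94*j^2 + 14*j - 240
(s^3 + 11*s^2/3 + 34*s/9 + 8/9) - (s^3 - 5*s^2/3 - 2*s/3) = 16*s^2/3 + 40*s/9 + 8/9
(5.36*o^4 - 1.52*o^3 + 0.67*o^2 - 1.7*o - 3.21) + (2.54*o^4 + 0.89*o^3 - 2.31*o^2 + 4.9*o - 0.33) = 7.9*o^4 - 0.63*o^3 - 1.64*o^2 + 3.2*o - 3.54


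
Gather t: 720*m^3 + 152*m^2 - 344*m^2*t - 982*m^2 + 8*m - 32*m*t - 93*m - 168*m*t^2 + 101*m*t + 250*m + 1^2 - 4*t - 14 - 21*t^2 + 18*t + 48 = 720*m^3 - 830*m^2 + 165*m + t^2*(-168*m - 21) + t*(-344*m^2 + 69*m + 14) + 35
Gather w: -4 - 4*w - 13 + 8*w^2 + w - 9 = 8*w^2 - 3*w - 26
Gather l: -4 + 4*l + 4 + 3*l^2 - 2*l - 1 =3*l^2 + 2*l - 1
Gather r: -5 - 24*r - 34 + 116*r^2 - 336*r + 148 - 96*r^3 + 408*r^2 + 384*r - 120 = -96*r^3 + 524*r^2 + 24*r - 11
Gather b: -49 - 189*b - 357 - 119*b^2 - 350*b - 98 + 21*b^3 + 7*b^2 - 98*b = 21*b^3 - 112*b^2 - 637*b - 504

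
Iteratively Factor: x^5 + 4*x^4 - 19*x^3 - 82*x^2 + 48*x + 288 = (x + 3)*(x^4 + x^3 - 22*x^2 - 16*x + 96) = (x - 4)*(x + 3)*(x^3 + 5*x^2 - 2*x - 24) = (x - 4)*(x + 3)^2*(x^2 + 2*x - 8) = (x - 4)*(x - 2)*(x + 3)^2*(x + 4)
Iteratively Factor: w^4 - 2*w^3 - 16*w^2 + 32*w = (w - 4)*(w^3 + 2*w^2 - 8*w) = (w - 4)*(w + 4)*(w^2 - 2*w) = w*(w - 4)*(w + 4)*(w - 2)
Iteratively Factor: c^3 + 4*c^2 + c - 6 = (c + 2)*(c^2 + 2*c - 3) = (c + 2)*(c + 3)*(c - 1)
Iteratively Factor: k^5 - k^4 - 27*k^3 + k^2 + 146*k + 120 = (k + 1)*(k^4 - 2*k^3 - 25*k^2 + 26*k + 120) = (k + 1)*(k + 4)*(k^3 - 6*k^2 - k + 30) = (k - 5)*(k + 1)*(k + 4)*(k^2 - k - 6) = (k - 5)*(k + 1)*(k + 2)*(k + 4)*(k - 3)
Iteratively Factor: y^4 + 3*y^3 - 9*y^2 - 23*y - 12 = (y + 4)*(y^3 - y^2 - 5*y - 3) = (y + 1)*(y + 4)*(y^2 - 2*y - 3) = (y - 3)*(y + 1)*(y + 4)*(y + 1)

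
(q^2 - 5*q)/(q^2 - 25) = q/(q + 5)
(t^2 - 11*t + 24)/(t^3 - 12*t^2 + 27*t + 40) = (t - 3)/(t^2 - 4*t - 5)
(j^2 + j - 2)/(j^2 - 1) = (j + 2)/(j + 1)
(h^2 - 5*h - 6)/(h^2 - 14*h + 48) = (h + 1)/(h - 8)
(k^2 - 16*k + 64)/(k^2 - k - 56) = (k - 8)/(k + 7)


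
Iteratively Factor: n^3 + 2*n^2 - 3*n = (n - 1)*(n^2 + 3*n) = (n - 1)*(n + 3)*(n)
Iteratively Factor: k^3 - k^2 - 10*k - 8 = (k + 2)*(k^2 - 3*k - 4) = (k + 1)*(k + 2)*(k - 4)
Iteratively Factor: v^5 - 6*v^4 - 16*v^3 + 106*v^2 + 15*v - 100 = (v - 5)*(v^4 - v^3 - 21*v^2 + v + 20) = (v - 5)*(v + 4)*(v^3 - 5*v^2 - v + 5) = (v - 5)*(v - 1)*(v + 4)*(v^2 - 4*v - 5) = (v - 5)*(v - 1)*(v + 1)*(v + 4)*(v - 5)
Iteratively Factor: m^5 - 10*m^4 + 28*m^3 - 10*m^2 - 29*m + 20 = (m + 1)*(m^4 - 11*m^3 + 39*m^2 - 49*m + 20) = (m - 5)*(m + 1)*(m^3 - 6*m^2 + 9*m - 4) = (m - 5)*(m - 4)*(m + 1)*(m^2 - 2*m + 1) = (m - 5)*(m - 4)*(m - 1)*(m + 1)*(m - 1)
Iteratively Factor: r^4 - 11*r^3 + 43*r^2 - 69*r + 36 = (r - 1)*(r^3 - 10*r^2 + 33*r - 36) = (r - 3)*(r - 1)*(r^2 - 7*r + 12) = (r - 4)*(r - 3)*(r - 1)*(r - 3)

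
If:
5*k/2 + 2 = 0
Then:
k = -4/5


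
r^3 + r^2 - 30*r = r*(r - 5)*(r + 6)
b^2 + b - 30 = (b - 5)*(b + 6)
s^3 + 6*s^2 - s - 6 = (s - 1)*(s + 1)*(s + 6)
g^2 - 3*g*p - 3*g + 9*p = (g - 3)*(g - 3*p)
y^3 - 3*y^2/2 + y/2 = y*(y - 1)*(y - 1/2)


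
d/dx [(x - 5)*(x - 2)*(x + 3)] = 3*x^2 - 8*x - 11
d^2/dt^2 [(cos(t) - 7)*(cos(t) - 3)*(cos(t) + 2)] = -7*cos(t)/4 + 16*cos(2*t) - 9*cos(3*t)/4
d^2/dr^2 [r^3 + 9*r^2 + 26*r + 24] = 6*r + 18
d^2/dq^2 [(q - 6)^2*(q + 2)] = 6*q - 20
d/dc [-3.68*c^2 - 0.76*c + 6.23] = -7.36*c - 0.76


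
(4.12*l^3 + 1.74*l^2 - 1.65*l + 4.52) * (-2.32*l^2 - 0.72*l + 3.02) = -9.5584*l^5 - 7.0032*l^4 + 15.0176*l^3 - 4.0436*l^2 - 8.2374*l + 13.6504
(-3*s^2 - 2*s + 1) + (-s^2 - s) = -4*s^2 - 3*s + 1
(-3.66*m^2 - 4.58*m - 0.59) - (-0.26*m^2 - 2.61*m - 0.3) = -3.4*m^2 - 1.97*m - 0.29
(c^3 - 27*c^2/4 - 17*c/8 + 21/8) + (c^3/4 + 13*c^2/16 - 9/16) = 5*c^3/4 - 95*c^2/16 - 17*c/8 + 33/16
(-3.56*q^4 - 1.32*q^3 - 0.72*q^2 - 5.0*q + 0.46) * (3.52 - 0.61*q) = 2.1716*q^5 - 11.726*q^4 - 4.2072*q^3 + 0.5156*q^2 - 17.8806*q + 1.6192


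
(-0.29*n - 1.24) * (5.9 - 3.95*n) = 1.1455*n^2 + 3.187*n - 7.316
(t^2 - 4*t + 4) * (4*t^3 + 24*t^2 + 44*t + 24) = 4*t^5 + 8*t^4 - 36*t^3 - 56*t^2 + 80*t + 96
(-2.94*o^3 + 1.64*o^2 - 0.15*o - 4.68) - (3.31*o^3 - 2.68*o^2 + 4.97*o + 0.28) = -6.25*o^3 + 4.32*o^2 - 5.12*o - 4.96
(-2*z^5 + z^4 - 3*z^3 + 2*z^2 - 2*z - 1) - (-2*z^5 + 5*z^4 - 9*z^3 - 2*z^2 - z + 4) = -4*z^4 + 6*z^3 + 4*z^2 - z - 5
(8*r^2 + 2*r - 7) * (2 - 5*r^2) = -40*r^4 - 10*r^3 + 51*r^2 + 4*r - 14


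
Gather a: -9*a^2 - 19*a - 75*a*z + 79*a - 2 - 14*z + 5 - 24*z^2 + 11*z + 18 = -9*a^2 + a*(60 - 75*z) - 24*z^2 - 3*z + 21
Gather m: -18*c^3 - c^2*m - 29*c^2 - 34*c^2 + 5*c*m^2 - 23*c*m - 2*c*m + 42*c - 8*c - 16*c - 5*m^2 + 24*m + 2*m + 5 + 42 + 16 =-18*c^3 - 63*c^2 + 18*c + m^2*(5*c - 5) + m*(-c^2 - 25*c + 26) + 63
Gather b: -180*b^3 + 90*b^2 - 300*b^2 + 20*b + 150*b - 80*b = -180*b^3 - 210*b^2 + 90*b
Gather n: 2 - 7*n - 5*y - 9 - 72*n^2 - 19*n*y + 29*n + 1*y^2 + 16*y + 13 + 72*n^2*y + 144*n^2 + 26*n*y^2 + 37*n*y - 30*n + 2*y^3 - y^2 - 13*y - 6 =n^2*(72*y + 72) + n*(26*y^2 + 18*y - 8) + 2*y^3 - 2*y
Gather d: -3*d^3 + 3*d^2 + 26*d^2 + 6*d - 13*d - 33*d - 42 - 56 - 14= -3*d^3 + 29*d^2 - 40*d - 112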